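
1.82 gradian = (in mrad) 28.59. Check: 1 gradian = 0.015707963 rad, so 1.82 gradian = 1.82 * 0.015707963 = 0.028588493 rad. 1 mrad = 0.001 rad, so 0.028588493 rad = 0.028588493 / 0.001 = 28.588493 mrad ≈ 28.59 mrad (4 s.f.).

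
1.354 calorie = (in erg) 5.665e+07. Check: 1 calorie = 4.184 J, so 1.354 calorie = 1.354 * 4.184 = 5.665136 J. 1 erg = 1e-07 J, so 5.665136 J = 5.665136 / 1e-07 = 56651360 erg ≈ 5.665e+07 erg (4 s.f.).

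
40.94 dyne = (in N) 0.0004094. Check: 1 dyne = 1e-05 N, so 40.94 dyne = 40.94 * 1e-05 = 0.0004094 N. Result: 0.0004094 N.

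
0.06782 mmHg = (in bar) 1 mmHg = 133.32237 Pa, so 0.06782 mmHg = 0.06782 * 133.32237 = 9.041923 Pa. 1 bar = 100000 Pa, so 9.041923 Pa = 9.041923 / 100000 = 9.041923e-05 bar ≈ 9.042e-05 bar (4 s.f.). Final answer: 9.042e-05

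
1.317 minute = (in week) 1 minute = 60 s, so 1.317 minute = 1.317 * 60 = 79.02 s. 1 week = 604800 s, so 79.02 s = 79.02 / 604800 = 0.00013065476 week ≈ 0.0001307 week (4 s.f.). Final answer: 0.0001307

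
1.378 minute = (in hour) 0.02297. Check: 1 minute = 60 s, so 1.378 minute = 1.378 * 60 = 82.68 s. 1 hour = 3600 s, so 82.68 s = 82.68 / 3600 = 0.022966667 hour ≈ 0.02297 hour (4 s.f.).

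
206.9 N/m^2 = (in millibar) 206.9 N/m^2 = 206.9 Pa. 1 millibar = 100 Pa, so 206.9 Pa = 206.9 / 100 = 2.069 millibar. Final answer: 2.069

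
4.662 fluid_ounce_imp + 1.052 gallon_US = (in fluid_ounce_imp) 144.8. Check: 1 fluid_ounce_imp = 2.8413063e-05 m^3, so 4.662 fluid_ounce_imp = 4.662 * 2.8413063e-05 = 0.0001324617 m^3. 1 gallon_US = 0.0037854118 m^3, so 1.052 gallon_US = 1.052 * 0.0037854118 = 0.0039822532 m^3. Sum: 0.0001324617 + 0.0039822532 = 0.0041147149 m^3. 1 fluid_ounce_imp = 2.8413063e-05 m^3, so 0.0041147149 m^3 = 0.0041147149 / 2.8413063e-05 = 144.81772 fluid_ounce_imp ≈ 144.8 fluid_ounce_imp (4 s.f.).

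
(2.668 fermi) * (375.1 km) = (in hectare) 1 fermi = 1e-15 m, so 2.668 fermi = 2.668 * 1e-15 = 2.668e-15 m. 1 km = 1000 m, so 375.1 km = 375.1 * 1000 = 375100 m. Combine: 2.668e-15 m * 375100 m = 1.0007668e-09 m^2. 1 hectare = 10000 m^2, so 1.0007668e-09 m^2 = 1.0007668e-09 / 10000 = 1.0007668e-13 hectare ≈ 1.001e-13 hectare (4 s.f.). Final answer: 1.001e-13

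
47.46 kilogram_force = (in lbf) 1 kilogram_force = 9.80665 N, so 47.46 kilogram_force = 47.46 * 9.80665 = 465.42361 N. 1 lbf = 4.4482216 N, so 465.42361 N = 465.42361 / 4.4482216 = 104.63139 lbf ≈ 104.6 lbf (4 s.f.). Final answer: 104.6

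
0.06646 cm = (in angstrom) 6.646e+06. Check: 1 cm = 0.01 m, so 0.06646 cm = 0.06646 * 0.01 = 0.0006646 m. 1 angstrom = 1e-10 m, so 0.0006646 m = 0.0006646 / 1e-10 = 6646000 angstrom ≈ 6.646e+06 angstrom (4 s.f.).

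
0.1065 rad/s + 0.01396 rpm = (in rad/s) 0.1065 rad/s is already in rad/s. 1 rpm = 0.10471976 rad/s, so 0.01396 rpm = 0.01396 * 0.10471976 = 0.0014618878 rad/s. Sum: 0.1065 + 0.0014618878 = 0.10796189 rad/s. Result: 0.10796189 rad/s ≈ 0.108 rad/s (4 s.f.). Final answer: 0.108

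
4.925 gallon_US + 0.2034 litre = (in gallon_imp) 1 gallon_US = 0.0037854118 m^3, so 4.925 gallon_US = 4.925 * 0.0037854118 = 0.018643153 m^3. 1 litre = 0.001 m^3, so 0.2034 litre = 0.2034 * 0.001 = 0.0002034 m^3. Sum: 0.018643153 + 0.0002034 = 0.018846553 m^3. 1 gallon_imp = 0.00454609 m^3, so 0.018846553 m^3 = 0.018846553 / 0.00454609 = 4.1456621 gallon_imp ≈ 4.146 gallon_imp (4 s.f.). Final answer: 4.146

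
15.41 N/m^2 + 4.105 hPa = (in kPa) 0.4259. Check: 15.41 N/m^2 = 15.41 Pa. 1 hPa = 100 Pa, so 4.105 hPa = 4.105 * 100 = 410.5 Pa. Sum: 15.41 + 410.5 = 425.91 Pa. 1 kPa = 1000 Pa, so 425.91 Pa = 425.91 / 1000 = 0.42591 kPa ≈ 0.4259 kPa (4 s.f.).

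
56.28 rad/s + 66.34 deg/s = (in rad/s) 57.44. Check: 56.28 rad/s is already in rad/s. 1 deg/s = 0.017453293 rad/s, so 66.34 deg/s = 66.34 * 0.017453293 = 1.1578514 rad/s. Sum: 56.28 + 1.1578514 = 57.437851 rad/s. Result: 57.437851 rad/s ≈ 57.44 rad/s (4 s.f.).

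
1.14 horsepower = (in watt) 1 horsepower = 745.69987 W, so 1.14 horsepower = 1.14 * 745.69987 = 850.09785 W. 850.09785 W = 850.09785 watt ≈ 850.1 watt (4 s.f.). Final answer: 850.1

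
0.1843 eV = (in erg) 1 eV = 1.6021766e-19 J, so 0.1843 eV = 0.1843 * 1.6021766e-19 = 2.9528115e-20 J. 1 erg = 1e-07 J, so 2.9528115e-20 J = 2.9528115e-20 / 1e-07 = 2.9528115e-13 erg ≈ 2.953e-13 erg (4 s.f.). Final answer: 2.953e-13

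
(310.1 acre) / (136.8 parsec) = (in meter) 1 acre = 4046.8564 m^2, so 310.1 acre = 310.1 * 4046.8564 = 1254930.2 m^2. 1 parsec = 3.0856776e+16 m, so 136.8 parsec = 136.8 * 3.0856776e+16 = 4.2212069e+18 m. Combine: 1254930.2 m^2 / 4.2212069e+18 m = 2.9729179e-13 m. 2.9729179e-13 m = 2.9729179e-13 meter ≈ 2.973e-13 meter (4 s.f.). Final answer: 2.973e-13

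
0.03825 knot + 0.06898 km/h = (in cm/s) 3.884. Check: 1 knot = 0.51444444 m/s, so 0.03825 knot = 0.03825 * 0.51444444 = 0.0196775 m/s. 1 km/h = 0.27777778 m/s, so 0.06898 km/h = 0.06898 * 0.27777778 = 0.019161111 m/s. Sum: 0.0196775 + 0.019161111 = 0.038838611 m/s. 1 cm/s = 0.01 m/s, so 0.038838611 m/s = 0.038838611 / 0.01 = 3.8838611 cm/s ≈ 3.884 cm/s (4 s.f.).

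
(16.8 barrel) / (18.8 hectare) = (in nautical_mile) 7.671e-09. Check: 1 barrel = 0.15898729 m^3, so 16.8 barrel = 16.8 * 0.15898729 = 2.6709866 m^3. 1 hectare = 10000 m^2, so 18.8 hectare = 18.8 * 10000 = 188000 m^2. Combine: 2.6709866 m^3 / 188000 m^2 = 1.4207375e-05 m. 1 nautical_mile = 1852 m, so 1.4207375e-05 m = 1.4207375e-05 / 1852 = 7.6713689e-09 nautical_mile ≈ 7.671e-09 nautical_mile (4 s.f.).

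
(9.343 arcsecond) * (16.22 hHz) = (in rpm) 1 arcsecond = 4.8481368e-06 rad, so 9.343 arcsecond = 9.343 * 4.8481368e-06 = 4.5296142e-05 rad. 1 hHz = 100 Hz, so 16.22 hHz = 16.22 * 100 = 1622 Hz. Combine: 4.5296142e-05 rad * 1622 Hz = 0.073470343 rad/s. 1 rpm = 0.10471976 rad/s, so 0.073470343 rad/s = 0.073470343 / 0.10471976 = 0.70159009 rpm ≈ 0.7016 rpm (4 s.f.). Final answer: 0.7016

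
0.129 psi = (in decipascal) 1 psi = 6894.7573 Pa, so 0.129 psi = 0.129 * 6894.7573 = 889.42369 Pa. 1 decipascal = 0.1 Pa, so 889.42369 Pa = 889.42369 / 0.1 = 8894.2369 decipascal ≈ 8894 decipascal (4 s.f.). Final answer: 8894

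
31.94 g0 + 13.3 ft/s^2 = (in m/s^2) 1 g0 = 9.80665 m/s^2, so 31.94 g0 = 31.94 * 9.80665 = 313.2244 m/s^2. 1 ft/s^2 = 0.3048 m/s^2, so 13.3 ft/s^2 = 13.3 * 0.3048 = 4.05384 m/s^2. Sum: 313.2244 + 4.05384 = 317.27824 m/s^2. Result: 317.27824 m/s^2 ≈ 317.3 m/s^2 (4 s.f.). Final answer: 317.3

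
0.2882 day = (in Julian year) 0.000789. Check: 1 day = 86400 s, so 0.2882 day = 0.2882 * 86400 = 24900.48 s. 1 Julian year = 31557600 s, so 24900.48 s = 24900.48 / 31557600 = 0.0007890486 Julian year ≈ 0.000789 Julian year (4 s.f.).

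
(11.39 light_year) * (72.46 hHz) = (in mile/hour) 1 light_year = 9.4607305e+15 m, so 11.39 light_year = 11.39 * 9.4607305e+15 = 1.0775772e+17 m. 1 hHz = 100 Hz, so 72.46 hHz = 72.46 * 100 = 7246 Hz. Combine: 1.0775772e+17 m * 7246 Hz = 7.8081244e+20 m/s. 1 mile/hour = 0.44704 m/s, so 7.8081244e+20 m/s = 7.8081244e+20 / 0.44704 = 1.7466277e+21 mile/hour ≈ 1.747e+21 mile/hour (4 s.f.). Final answer: 1.747e+21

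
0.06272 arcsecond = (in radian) 3.041e-07. Check: 1 arcsecond = 4.8481368e-06 rad, so 0.06272 arcsecond = 0.06272 * 4.8481368e-06 = 3.0407514e-07 rad. 3.0407514e-07 rad = 3.0407514e-07 radian ≈ 3.041e-07 radian (4 s.f.).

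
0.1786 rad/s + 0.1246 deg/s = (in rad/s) 0.1786 rad/s is already in rad/s. 1 deg/s = 0.017453293 rad/s, so 0.1246 deg/s = 0.1246 * 0.017453293 = 0.0021746802 rad/s. Sum: 0.1786 + 0.0021746802 = 0.18077468 rad/s. Result: 0.18077468 rad/s ≈ 0.1808 rad/s (4 s.f.). Final answer: 0.1808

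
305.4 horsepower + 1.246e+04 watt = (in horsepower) 322.1. Check: 1 horsepower = 745.69987 W, so 305.4 horsepower = 305.4 * 745.69987 = 227736.74 W. 1.246e+04 watt = 12460 W. Sum: 227736.74 + 12460 = 240196.74 W. 1 horsepower = 745.69987 W, so 240196.74 W = 240196.74 / 745.69987 = 322.10914 horsepower ≈ 322.1 horsepower (4 s.f.).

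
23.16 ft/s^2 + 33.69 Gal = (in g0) 0.7542. Check: 1 ft/s^2 = 0.3048 m/s^2, so 23.16 ft/s^2 = 23.16 * 0.3048 = 7.059168 m/s^2. 1 Gal = 0.01 m/s^2, so 33.69 Gal = 33.69 * 0.01 = 0.3369 m/s^2. Sum: 7.059168 + 0.3369 = 7.396068 m/s^2. 1 g0 = 9.80665 m/s^2, so 7.396068 m/s^2 = 7.396068 / 9.80665 = 0.75418905 g0 ≈ 0.7542 g0 (4 s.f.).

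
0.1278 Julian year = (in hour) 1120. Check: 1 Julian year = 31557600 s, so 0.1278 Julian year = 0.1278 * 31557600 = 4033061.3 s. 1 hour = 3600 s, so 4033061.3 s = 4033061.3 / 3600 = 1120.2948 hour ≈ 1120 hour (4 s.f.).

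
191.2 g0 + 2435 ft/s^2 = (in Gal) 2.617e+05. Check: 1 g0 = 9.80665 m/s^2, so 191.2 g0 = 191.2 * 9.80665 = 1875.0315 m/s^2. 1 ft/s^2 = 0.3048 m/s^2, so 2435 ft/s^2 = 2435 * 0.3048 = 742.188 m/s^2. Sum: 1875.0315 + 742.188 = 2617.2195 m/s^2. 1 Gal = 0.01 m/s^2, so 2617.2195 m/s^2 = 2617.2195 / 0.01 = 261721.95 Gal ≈ 2.617e+05 Gal (4 s.f.).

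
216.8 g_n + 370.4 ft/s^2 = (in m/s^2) 2239. Check: 1 g_n = 9.80665 m/s^2, so 216.8 g_n = 216.8 * 9.80665 = 2126.0817 m/s^2. 1 ft/s^2 = 0.3048 m/s^2, so 370.4 ft/s^2 = 370.4 * 0.3048 = 112.89792 m/s^2. Sum: 2126.0817 + 112.89792 = 2238.9796 m/s^2. Result: 2238.9796 m/s^2 ≈ 2239 m/s^2 (4 s.f.).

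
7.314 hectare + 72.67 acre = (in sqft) 1 hectare = 10000 m^2, so 7.314 hectare = 7.314 * 10000 = 73140 m^2. 1 acre = 4046.8564 m^2, so 72.67 acre = 72.67 * 4046.8564 = 294085.06 m^2. Sum: 73140 + 294085.06 = 367225.06 m^2. 1 sqft = 0.09290304 m^2, so 367225.06 m^2 = 367225.06 / 0.09290304 = 3952777.6 sqft ≈ 3.953e+06 sqft (4 s.f.). Final answer: 3.953e+06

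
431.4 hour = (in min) 2.588e+04. Check: 1 hour = 3600 s, so 431.4 hour = 431.4 * 3600 = 1553040 s. 1 min = 60 s, so 1553040 s = 1553040 / 60 = 25884 min ≈ 2.588e+04 min (4 s.f.).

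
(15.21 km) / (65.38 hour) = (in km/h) 1 km = 1000 m, so 15.21 km = 15.21 * 1000 = 15210 m. 1 hour = 3600 s, so 65.38 hour = 65.38 * 3600 = 235368 s. Combine: 15210 m / 235368 s = 0.064622209 m/s. 1 km/h = 0.27777778 m/s, so 0.064622209 m/s = 0.064622209 / 0.27777778 = 0.23263995 km/h ≈ 0.2326 km/h (4 s.f.). Final answer: 0.2326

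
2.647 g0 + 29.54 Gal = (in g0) 1 g0 = 9.80665 m/s^2, so 2.647 g0 = 2.647 * 9.80665 = 25.958203 m/s^2. 1 Gal = 0.01 m/s^2, so 29.54 Gal = 29.54 * 0.01 = 0.2954 m/s^2. Sum: 25.958203 + 0.2954 = 26.253603 m/s^2. 1 g0 = 9.80665 m/s^2, so 26.253603 m/s^2 = 26.253603 / 9.80665 = 2.6771224 g0 ≈ 2.677 g0 (4 s.f.). Final answer: 2.677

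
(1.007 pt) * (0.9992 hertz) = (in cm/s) 0.0355. Check: 1 pt = 0.00035277778 m, so 1.007 pt = 1.007 * 0.00035277778 = 0.00035524722 m. 0.9992 hertz = 0.9992 Hz. Combine: 0.00035524722 m * 0.9992 Hz = 0.00035496302 m/s. 1 cm/s = 0.01 m/s, so 0.00035496302 m/s = 0.00035496302 / 0.01 = 0.035496302 cm/s ≈ 0.0355 cm/s (4 s.f.).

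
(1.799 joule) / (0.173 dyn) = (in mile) 1.799 joule = 1.799 J. 1 dyn = 1e-05 N, so 0.173 dyn = 0.173 * 1e-05 = 1.73e-06 N. Combine: 1.799 J / 1.73e-06 N = 1039884.4 m. 1 mile = 1609.344 m, so 1039884.4 m = 1039884.4 / 1609.344 = 646.15421 mile ≈ 646.2 mile (4 s.f.). Final answer: 646.2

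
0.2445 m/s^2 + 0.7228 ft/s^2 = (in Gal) 46.48. Check: 0.2445 m/s^2 is already in m/s^2. 1 ft/s^2 = 0.3048 m/s^2, so 0.7228 ft/s^2 = 0.7228 * 0.3048 = 0.22030944 m/s^2. Sum: 0.2445 + 0.22030944 = 0.46480944 m/s^2. 1 Gal = 0.01 m/s^2, so 0.46480944 m/s^2 = 0.46480944 / 0.01 = 46.480944 Gal ≈ 46.48 Gal (4 s.f.).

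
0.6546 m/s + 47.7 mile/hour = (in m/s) 0.6546 m/s is already in m/s. 1 mile/hour = 0.44704 m/s, so 47.7 mile/hour = 47.7 * 0.44704 = 21.323808 m/s. Sum: 0.6546 + 21.323808 = 21.978408 m/s. Result: 21.978408 m/s ≈ 21.98 m/s (4 s.f.). Final answer: 21.98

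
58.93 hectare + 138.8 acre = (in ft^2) 1.239e+07. Check: 1 hectare = 10000 m^2, so 58.93 hectare = 58.93 * 10000 = 589300 m^2. 1 acre = 4046.8564 m^2, so 138.8 acre = 138.8 * 4046.8564 = 561703.67 m^2. Sum: 589300 + 561703.67 = 1151003.7 m^2. 1 ft^2 = 0.09290304 m^2, so 1151003.7 m^2 = 1151003.7 / 0.09290304 = 12389300 ft^2 ≈ 1.239e+07 ft^2 (4 s.f.).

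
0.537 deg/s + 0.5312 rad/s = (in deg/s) 1 deg/s = 0.017453293 rad/s, so 0.537 deg/s = 0.537 * 0.017453293 = 0.0093724181 rad/s. 0.5312 rad/s is already in rad/s. Sum: 0.0093724181 + 0.5312 = 0.54057242 rad/s. 1 deg/s = 0.017453293 rad/s, so 0.54057242 rad/s = 0.54057242 / 0.017453293 = 30.972518 deg/s ≈ 30.97 deg/s (4 s.f.). Final answer: 30.97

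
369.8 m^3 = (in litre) 3.698e+05. Check: 1 litre = 0.001 m^3, so 369.8 m^3 = 369.8 / 0.001 = 369800 litre ≈ 3.698e+05 litre (4 s.f.).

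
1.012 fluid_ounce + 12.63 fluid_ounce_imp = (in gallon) 0.1027. Check: 1 fluid_ounce = 2.957353e-05 m^3, so 1.012 fluid_ounce = 1.012 * 2.957353e-05 = 2.9928412e-05 m^3. 1 fluid_ounce_imp = 2.8413063e-05 m^3, so 12.63 fluid_ounce_imp = 12.63 * 2.8413063e-05 = 0.00035885698 m^3. Sum: 2.9928412e-05 + 0.00035885698 = 0.00038878539 m^3. 1 gallon = 0.0037854118 m^3, so 0.00038878539 m^3 = 0.00038878539 / 0.0037854118 = 0.10270623 gallon ≈ 0.1027 gallon (4 s.f.).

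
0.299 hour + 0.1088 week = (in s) 6.688e+04. Check: 1 hour = 3600 s, so 0.299 hour = 0.299 * 3600 = 1076.4 s. 1 week = 604800 s, so 0.1088 week = 0.1088 * 604800 = 65802.24 s. Sum: 1076.4 + 65802.24 = 66878.64 s. Result: 66878.64 s ≈ 6.688e+04 s (4 s.f.).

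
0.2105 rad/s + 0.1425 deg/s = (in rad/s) 0.2105 rad/s is already in rad/s. 1 deg/s = 0.017453293 rad/s, so 0.1425 deg/s = 0.1425 * 0.017453293 = 0.0024870942 rad/s. Sum: 0.2105 + 0.0024870942 = 0.21298709 rad/s. Result: 0.21298709 rad/s ≈ 0.213 rad/s (4 s.f.). Final answer: 0.213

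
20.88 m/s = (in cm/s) 2088. Check: 1 cm/s = 0.01 m/s, so 20.88 m/s = 20.88 / 0.01 = 2088 cm/s.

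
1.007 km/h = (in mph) 0.6257. Check: 1 km/h = 0.27777778 m/s, so 1.007 km/h = 1.007 * 0.27777778 = 0.27972222 m/s. 1 mph = 0.44704 m/s, so 0.27972222 m/s = 0.27972222 / 0.44704 = 0.62572079 mph ≈ 0.6257 mph (4 s.f.).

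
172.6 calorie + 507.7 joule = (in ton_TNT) 1 calorie = 4.184 J, so 172.6 calorie = 172.6 * 4.184 = 722.1584 J. 507.7 joule = 507.7 J. Sum: 722.1584 + 507.7 = 1229.8584 J. 1 ton_TNT = 4.184e+09 J, so 1229.8584 J = 1229.8584 / 4.184e+09 = 2.9394321e-07 ton_TNT ≈ 2.939e-07 ton_TNT (4 s.f.). Final answer: 2.939e-07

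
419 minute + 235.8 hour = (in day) 10.12. Check: 1 minute = 60 s, so 419 minute = 419 * 60 = 25140 s. 1 hour = 3600 s, so 235.8 hour = 235.8 * 3600 = 848880 s. Sum: 25140 + 848880 = 874020 s. 1 day = 86400 s, so 874020 s = 874020 / 86400 = 10.115972 day ≈ 10.12 day (4 s.f.).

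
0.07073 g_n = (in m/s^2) 1 g_n = 9.80665 m/s^2, so 0.07073 g_n = 0.07073 * 9.80665 = 0.69362435 m/s^2. Result: 0.69362435 m/s^2 ≈ 0.6936 m/s^2 (4 s.f.). Final answer: 0.6936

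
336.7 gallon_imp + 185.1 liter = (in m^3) 1.716. Check: 1 gallon_imp = 0.00454609 m^3, so 336.7 gallon_imp = 336.7 * 0.00454609 = 1.5306685 m^3. 1 liter = 0.001 m^3, so 185.1 liter = 185.1 * 0.001 = 0.1851 m^3. Sum: 1.5306685 + 0.1851 = 1.7157685 m^3. Result: 1.7157685 m^3 ≈ 1.716 m^3 (4 s.f.).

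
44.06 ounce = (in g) 1 ounce = 0.028349523 kg, so 44.06 ounce = 44.06 * 0.028349523 = 1.24908 kg. 1 g = 0.001 kg, so 1.24908 kg = 1.24908 / 0.001 = 1249.08 g ≈ 1249 g (4 s.f.). Final answer: 1249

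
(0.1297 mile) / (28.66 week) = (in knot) 2.341e-05. Check: 1 mile = 1609.344 m, so 0.1297 mile = 0.1297 * 1609.344 = 208.73192 m. 1 week = 604800 s, so 28.66 week = 28.66 * 604800 = 17333568 s. Combine: 208.73192 m / 17333568 s = 1.2042063e-05 m/s. 1 knot = 0.51444444 m/s, so 1.2042063e-05 m/s = 1.2042063e-05 / 0.51444444 = 2.3407898e-05 knot ≈ 2.341e-05 knot (4 s.f.).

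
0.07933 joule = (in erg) 0.07933 joule = 0.07933 J. 1 erg = 1e-07 J, so 0.07933 J = 0.07933 / 1e-07 = 793300 erg ≈ 7.933e+05 erg (4 s.f.). Final answer: 7.933e+05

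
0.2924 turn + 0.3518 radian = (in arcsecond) 4.515e+05. Check: 1 turn = 6.2831853 rad, so 0.2924 turn = 0.2924 * 6.2831853 = 1.8372034 rad. 0.3518 radian = 0.3518 rad. Sum: 1.8372034 + 0.3518 = 2.1890034 rad. 1 arcsecond = 4.8481368e-06 rad, so 2.1890034 rad = 2.1890034 / 4.8481368e-06 = 451514.36 arcsecond ≈ 4.515e+05 arcsecond (4 s.f.).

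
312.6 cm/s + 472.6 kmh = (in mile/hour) 300.7. Check: 1 cm/s = 0.01 m/s, so 312.6 cm/s = 312.6 * 0.01 = 3.126 m/s. 1 kmh = 0.27777778 m/s, so 472.6 kmh = 472.6 * 0.27777778 = 131.27778 m/s. Sum: 3.126 + 131.27778 = 134.40378 m/s. 1 mile/hour = 0.44704 m/s, so 134.40378 m/s = 134.40378 / 0.44704 = 300.65269 mile/hour ≈ 300.7 mile/hour (4 s.f.).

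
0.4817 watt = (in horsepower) 0.4817 watt = 0.4817 W. 1 horsepower = 745.69987 W, so 0.4817 W = 0.4817 / 745.69987 = 0.00064597034 horsepower ≈ 0.000646 horsepower (4 s.f.). Final answer: 0.000646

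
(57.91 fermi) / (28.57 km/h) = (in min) 1 fermi = 1e-15 m, so 57.91 fermi = 57.91 * 1e-15 = 5.791e-14 m. 1 km/h = 0.27777778 m/s, so 28.57 km/h = 28.57 * 0.27777778 = 7.9361111 m/s. Combine: 5.791e-14 m / 7.9361111 m/s = 7.2970249e-15 s. 1 min = 60 s, so 7.2970249e-15 s = 7.2970249e-15 / 60 = 1.2161708e-16 min ≈ 1.216e-16 min (4 s.f.). Final answer: 1.216e-16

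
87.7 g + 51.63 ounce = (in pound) 3.42. Check: 1 g = 0.001 kg, so 87.7 g = 87.7 * 0.001 = 0.0877 kg. 1 ounce = 0.028349523 kg, so 51.63 ounce = 51.63 * 0.028349523 = 1.4636859 kg. Sum: 0.0877 + 1.4636859 = 1.5513859 kg. 1 pound = 0.45359237 kg, so 1.5513859 kg = 1.5513859 / 0.45359237 = 3.4202204 pound ≈ 3.42 pound (4 s.f.).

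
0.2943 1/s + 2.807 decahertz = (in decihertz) 283.6. Check: 0.2943 1/s = 0.2943 Hz. 1 decahertz = 10 Hz, so 2.807 decahertz = 2.807 * 10 = 28.07 Hz. Sum: 0.2943 + 28.07 = 28.3643 Hz. 1 decihertz = 0.1 Hz, so 28.3643 Hz = 28.3643 / 0.1 = 283.643 decihertz ≈ 283.6 decihertz (4 s.f.).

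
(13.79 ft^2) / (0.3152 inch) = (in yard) 1 ft^2 = 0.09290304 m^2, so 13.79 ft^2 = 13.79 * 0.09290304 = 1.2811329 m^2. 1 inch = 0.0254 m, so 0.3152 inch = 0.3152 * 0.0254 = 0.00800608 m. Combine: 1.2811329 m^2 / 0.00800608 m = 160.02 m. 1 yard = 0.9144 m, so 160.02 m = 160.02 / 0.9144 = 175 yard. Final answer: 175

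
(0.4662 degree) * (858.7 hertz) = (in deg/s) 400.3. Check: 1 degree = 0.017453293 rad, so 0.4662 degree = 0.4662 * 0.017453293 = 0.008136725 rad. 858.7 hertz = 858.7 Hz. Combine: 0.008136725 rad * 858.7 Hz = 6.9870057 rad/s. 1 deg/s = 0.017453293 rad/s, so 6.9870057 rad/s = 6.9870057 / 0.017453293 = 400.32594 deg/s ≈ 400.3 deg/s (4 s.f.).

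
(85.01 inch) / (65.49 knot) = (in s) 1 inch = 0.0254 m, so 85.01 inch = 85.01 * 0.0254 = 2.159254 m. 1 knot = 0.51444444 m/s, so 65.49 knot = 65.49 * 0.51444444 = 33.690967 m/s. Combine: 2.159254 m / 33.690967 m/s = 0.064089998 s. Result: 0.064089998 s ≈ 0.06409 s (4 s.f.). Final answer: 0.06409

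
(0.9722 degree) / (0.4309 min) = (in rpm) 0.006267. Check: 1 degree = 0.017453293 rad, so 0.9722 degree = 0.9722 * 0.017453293 = 0.016968091 rad. 1 min = 60 s, so 0.4309 min = 0.4309 * 60 = 25.854 s. Combine: 0.016968091 rad / 25.854 s = 0.00065630429 rad/s. 1 rpm = 0.10471976 rad/s, so 0.00065630429 rad/s = 0.00065630429 / 0.10471976 = 0.0062672443 rpm ≈ 0.006267 rpm (4 s.f.).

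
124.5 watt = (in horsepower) 0.167. Check: 124.5 watt = 124.5 W. 1 horsepower = 745.69987 W, so 124.5 W = 124.5 / 745.69987 = 0.16695725 horsepower ≈ 0.167 horsepower (4 s.f.).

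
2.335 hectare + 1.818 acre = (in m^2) 1 hectare = 10000 m^2, so 2.335 hectare = 2.335 * 10000 = 23350 m^2. 1 acre = 4046.8564 m^2, so 1.818 acre = 1.818 * 4046.8564 = 7357.185 m^2. Sum: 23350 + 7357.185 = 30707.185 m^2. Result: 30707.185 m^2 ≈ 3.071e+04 m^2 (4 s.f.). Final answer: 3.071e+04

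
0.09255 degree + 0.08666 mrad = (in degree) 1 degree = 0.017453293 rad, so 0.09255 degree = 0.09255 * 0.017453293 = 0.0016153022 rad. 1 mrad = 0.001 rad, so 0.08666 mrad = 0.08666 * 0.001 = 8.666e-05 rad. Sum: 0.0016153022 + 8.666e-05 = 0.0017019622 rad. 1 degree = 0.017453293 rad, so 0.0017019622 rad = 0.0017019622 / 0.017453293 = 0.097515252 degree ≈ 0.09752 degree (4 s.f.). Final answer: 0.09752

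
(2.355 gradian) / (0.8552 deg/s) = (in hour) 0.0006884. Check: 1 gradian = 0.015707963 rad, so 2.355 gradian = 2.355 * 0.015707963 = 0.036992253 rad. 1 deg/s = 0.017453293 rad/s, so 0.8552 deg/s = 0.8552 * 0.017453293 = 0.014926056 rad/s. Combine: 0.036992253 rad / 0.014926056 rad/s = 2.4783676 s. 1 hour = 3600 s, so 2.4783676 s = 2.4783676 / 3600 = 0.00068843545 hour ≈ 0.0006884 hour (4 s.f.).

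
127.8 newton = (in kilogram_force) 127.8 newton = 127.8 N. 1 kilogram_force = 9.80665 N, so 127.8 N = 127.8 / 9.80665 = 13.031973 kilogram_force ≈ 13.03 kilogram_force (4 s.f.). Final answer: 13.03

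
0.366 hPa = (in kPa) 1 hPa = 100 Pa, so 0.366 hPa = 0.366 * 100 = 36.6 Pa. 1 kPa = 1000 Pa, so 36.6 Pa = 36.6 / 1000 = 0.0366 kPa. Final answer: 0.0366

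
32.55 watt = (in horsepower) 32.55 watt = 32.55 W. 1 horsepower = 745.69987 W, so 32.55 W = 32.55 / 745.69987 = 0.043650269 horsepower ≈ 0.04365 horsepower (4 s.f.). Final answer: 0.04365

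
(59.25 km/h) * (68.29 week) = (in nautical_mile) 3.67e+05. Check: 1 km/h = 0.27777778 m/s, so 59.25 km/h = 59.25 * 0.27777778 = 16.458333 m/s. 1 week = 604800 s, so 68.29 week = 68.29 * 604800 = 41301792 s. Combine: 16.458333 m/s * 41301792 s = 6.7975866e+08 m. 1 nautical_mile = 1852 m, so 6.7975866e+08 m = 6.7975866e+08 / 1852 = 367040.31 nautical_mile ≈ 3.67e+05 nautical_mile (4 s.f.).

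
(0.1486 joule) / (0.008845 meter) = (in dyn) 1.68e+06. Check: 0.1486 joule = 0.1486 J. 0.008845 meter = 0.008845 m. Combine: 0.1486 J / 0.008845 m = 16.800452 N. 1 dyn = 1e-05 N, so 16.800452 N = 16.800452 / 1e-05 = 1680045.2 dyn ≈ 1.68e+06 dyn (4 s.f.).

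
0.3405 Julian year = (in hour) 2985. Check: 1 Julian year = 31557600 s, so 0.3405 Julian year = 0.3405 * 31557600 = 10745363 s. 1 hour = 3600 s, so 10745363 s = 10745363 / 3600 = 2984.823 hour ≈ 2985 hour (4 s.f.).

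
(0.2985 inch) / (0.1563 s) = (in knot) 0.09429. Check: 1 inch = 0.0254 m, so 0.2985 inch = 0.2985 * 0.0254 = 0.0075819 m. 0.1563 s is already in s. Combine: 0.0075819 m / 0.1563 s = 0.048508637 m/s. 1 knot = 0.51444444 m/s, so 0.048508637 m/s = 0.048508637 / 0.51444444 = 0.094293247 knot ≈ 0.09429 knot (4 s.f.).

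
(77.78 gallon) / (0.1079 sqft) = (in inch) 1156. Check: 1 gallon = 0.0037854118 m^3, so 77.78 gallon = 77.78 * 0.0037854118 = 0.29442933 m^3. 1 sqft = 0.09290304 m^2, so 0.1079 sqft = 0.1079 * 0.09290304 = 0.010024238 m^2. Combine: 0.29442933 m^3 / 0.010024238 m^2 = 29.371742 m. 1 inch = 0.0254 m, so 29.371742 m = 29.371742 / 0.0254 = 1156.3678 inch ≈ 1156 inch (4 s.f.).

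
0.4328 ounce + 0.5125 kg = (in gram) 524.8. Check: 1 ounce = 0.028349523 kg, so 0.4328 ounce = 0.4328 * 0.028349523 = 0.012269674 kg. 0.5125 kg is already in kg. Sum: 0.012269674 + 0.5125 = 0.52476967 kg. 1 gram = 0.001 kg, so 0.52476967 kg = 0.52476967 / 0.001 = 524.76967 gram ≈ 524.8 gram (4 s.f.).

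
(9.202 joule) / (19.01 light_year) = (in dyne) 9.202 joule = 9.202 J. 1 light_year = 9.4607305e+15 m, so 19.01 light_year = 19.01 * 9.4607305e+15 = 1.7984849e+17 m. Combine: 9.202 J / 1.7984849e+17 m = 5.116529e-17 N. 1 dyne = 1e-05 N, so 5.116529e-17 N = 5.116529e-17 / 1e-05 = 5.116529e-12 dyne ≈ 5.117e-12 dyne (4 s.f.). Final answer: 5.117e-12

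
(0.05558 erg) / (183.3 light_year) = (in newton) 1 erg = 1e-07 J, so 0.05558 erg = 0.05558 * 1e-07 = 5.558e-09 J. 1 light_year = 9.4607305e+15 m, so 183.3 light_year = 183.3 * 9.4607305e+15 = 1.7341519e+18 m. Combine: 5.558e-09 J / 1.7341519e+18 m = 3.2050249e-27 N. 3.2050249e-27 N = 3.2050249e-27 newton ≈ 3.205e-27 newton (4 s.f.). Final answer: 3.205e-27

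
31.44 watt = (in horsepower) 0.04216. Check: 31.44 watt = 31.44 W. 1 horsepower = 745.69987 W, so 31.44 W = 31.44 / 745.69987 = 0.042161734 horsepower ≈ 0.04216 horsepower (4 s.f.).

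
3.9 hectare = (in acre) 1 hectare = 10000 m^2, so 3.9 hectare = 3.9 * 10000 = 39000 m^2. 1 acre = 4046.8564 m^2, so 39000 m^2 = 39000 / 4046.8564 = 9.6371099 acre ≈ 9.637 acre (4 s.f.). Final answer: 9.637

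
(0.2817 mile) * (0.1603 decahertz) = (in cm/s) 1 mile = 1609.344 m, so 0.2817 mile = 0.2817 * 1609.344 = 453.3522 m. 1 decahertz = 10 Hz, so 0.1603 decahertz = 0.1603 * 10 = 1.603 Hz. Combine: 453.3522 m * 1.603 Hz = 726.72358 m/s. 1 cm/s = 0.01 m/s, so 726.72358 m/s = 726.72358 / 0.01 = 72672.358 cm/s ≈ 7.267e+04 cm/s (4 s.f.). Final answer: 7.267e+04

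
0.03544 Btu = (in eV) 1 Btu = 1055.0559 J, so 0.03544 Btu = 0.03544 * 1055.0559 = 37.391179 J. 1 eV = 1.6021766e-19 J, so 37.391179 J = 37.391179 / 1.6021766e-19 = 2.3337739e+20 eV ≈ 2.334e+20 eV (4 s.f.). Final answer: 2.334e+20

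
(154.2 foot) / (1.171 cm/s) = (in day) 0.04645. Check: 1 foot = 0.3048 m, so 154.2 foot = 154.2 * 0.3048 = 47.00016 m. 1 cm/s = 0.01 m/s, so 1.171 cm/s = 1.171 * 0.01 = 0.01171 m/s. Combine: 47.00016 m / 0.01171 m/s = 4013.6772 s. 1 day = 86400 s, so 4013.6772 s = 4013.6772 / 86400 = 0.046454597 day ≈ 0.04645 day (4 s.f.).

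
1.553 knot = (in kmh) 2.876. Check: 1 knot = 0.51444444 m/s, so 1.553 knot = 1.553 * 0.51444444 = 0.79893222 m/s. 1 kmh = 0.27777778 m/s, so 0.79893222 m/s = 0.79893222 / 0.27777778 = 2.876156 kmh ≈ 2.876 kmh (4 s.f.).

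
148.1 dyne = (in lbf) 0.0003329. Check: 1 dyne = 1e-05 N, so 148.1 dyne = 148.1 * 1e-05 = 0.001481 N. 1 lbf = 4.4482216 N, so 0.001481 N = 0.001481 / 4.4482216 = 0.00033294204 lbf ≈ 0.0003329 lbf (4 s.f.).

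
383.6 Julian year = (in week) 1 Julian year = 31557600 s, so 383.6 Julian year = 383.6 * 31557600 = 1.2105495e+10 s. 1 week = 604800 s, so 1.2105495e+10 s = 1.2105495e+10 / 604800 = 20015.7 week ≈ 2.002e+04 week (4 s.f.). Final answer: 2.002e+04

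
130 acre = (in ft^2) 5.663e+06. Check: 1 acre = 4046.8564 m^2, so 130 acre = 130 * 4046.8564 = 526091.33 m^2. 1 ft^2 = 0.09290304 m^2, so 526091.33 m^2 = 526091.33 / 0.09290304 = 5662800 ft^2 ≈ 5.663e+06 ft^2 (4 s.f.).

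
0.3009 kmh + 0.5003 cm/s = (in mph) 0.1982. Check: 1 kmh = 0.27777778 m/s, so 0.3009 kmh = 0.3009 * 0.27777778 = 0.083583333 m/s. 1 cm/s = 0.01 m/s, so 0.5003 cm/s = 0.5003 * 0.01 = 0.005003 m/s. Sum: 0.083583333 + 0.005003 = 0.088586333 m/s. 1 mph = 0.44704 m/s, so 0.088586333 m/s = 0.088586333 / 0.44704 = 0.19816198 mph ≈ 0.1982 mph (4 s.f.).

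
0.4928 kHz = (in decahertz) 1 kHz = 1000 Hz, so 0.4928 kHz = 0.4928 * 1000 = 492.8 Hz. 1 decahertz = 10 Hz, so 492.8 Hz = 492.8 / 10 = 49.28 decahertz. Final answer: 49.28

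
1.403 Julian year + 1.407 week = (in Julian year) 1.43. Check: 1 Julian year = 31557600 s, so 1.403 Julian year = 1.403 * 31557600 = 44275313 s. 1 week = 604800 s, so 1.407 week = 1.407 * 604800 = 850953.6 s. Sum: 44275313 + 850953.6 = 45126266 s. 1 Julian year = 31557600 s, so 45126266 s = 45126266 / 31557600 = 1.4299651 Julian year ≈ 1.43 Julian year (4 s.f.).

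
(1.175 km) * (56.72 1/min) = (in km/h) 3999. Check: 1 km = 1000 m, so 1.175 km = 1.175 * 1000 = 1175 m. 1 1/min = 0.016666667 Hz, so 56.72 1/min = 56.72 * 0.016666667 = 0.94533333 Hz. Combine: 1175 m * 0.94533333 Hz = 1110.7667 m/s. 1 km/h = 0.27777778 m/s, so 1110.7667 m/s = 1110.7667 / 0.27777778 = 3998.76 km/h ≈ 3999 km/h (4 s.f.).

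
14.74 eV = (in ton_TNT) 5.644e-28. Check: 1 eV = 1.6021766e-19 J, so 14.74 eV = 14.74 * 1.6021766e-19 = 2.3616084e-18 J. 1 ton_TNT = 4.184e+09 J, so 2.3616084e-18 J = 2.3616084e-18 / 4.184e+09 = 5.6443794e-28 ton_TNT ≈ 5.644e-28 ton_TNT (4 s.f.).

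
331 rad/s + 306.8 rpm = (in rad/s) 331 rad/s is already in rad/s. 1 rpm = 0.10471976 rad/s, so 306.8 rpm = 306.8 * 0.10471976 = 32.128021 rad/s. Sum: 331 + 32.128021 = 363.12802 rad/s. Result: 363.12802 rad/s ≈ 363.1 rad/s (4 s.f.). Final answer: 363.1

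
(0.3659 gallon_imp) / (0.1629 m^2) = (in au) 1 gallon_imp = 0.00454609 m^3, so 0.3659 gallon_imp = 0.3659 * 0.00454609 = 0.0016634143 m^3. 0.1629 m^2 is already in m^2. Combine: 0.0016634143 m^3 / 0.1629 m^2 = 0.01021126 m. 1 au = 1.4959787e+11 m, so 0.01021126 m = 0.01021126 / 1.4959787e+11 = 6.825806e-14 au ≈ 6.826e-14 au (4 s.f.). Final answer: 6.826e-14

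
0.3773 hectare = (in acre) 1 hectare = 10000 m^2, so 0.3773 hectare = 0.3773 * 10000 = 3773 m^2. 1 acre = 4046.8564 m^2, so 3773 m^2 = 3773 / 4046.8564 = 0.9323286 acre ≈ 0.9323 acre (4 s.f.). Final answer: 0.9323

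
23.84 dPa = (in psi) 0.0003458. Check: 1 dPa = 0.1 Pa, so 23.84 dPa = 23.84 * 0.1 = 2.384 Pa. 1 psi = 6894.7573 Pa, so 2.384 Pa = 2.384 / 6894.7573 = 0.00034576997 psi ≈ 0.0003458 psi (4 s.f.).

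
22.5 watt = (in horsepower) 22.5 watt = 22.5 W. 1 horsepower = 745.69987 W, so 22.5 W = 22.5 / 745.69987 = 0.030172997 horsepower ≈ 0.03017 horsepower (4 s.f.). Final answer: 0.03017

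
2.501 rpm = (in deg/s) 1 rpm = 0.10471976 rad/s, so 2.501 rpm = 2.501 * 0.10471976 = 0.26190411 rad/s. 1 deg/s = 0.017453293 rad/s, so 0.26190411 rad/s = 0.26190411 / 0.017453293 = 15.006 deg/s ≈ 15.01 deg/s (4 s.f.). Final answer: 15.01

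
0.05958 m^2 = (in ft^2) 1 ft^2 = 0.09290304 m^2, so 0.05958 m^2 = 0.05958 / 0.09290304 = 0.64131378 ft^2 ≈ 0.6413 ft^2 (4 s.f.). Final answer: 0.6413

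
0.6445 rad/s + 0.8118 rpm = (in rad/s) 0.6445 rad/s is already in rad/s. 1 rpm = 0.10471976 rad/s, so 0.8118 rpm = 0.8118 * 0.10471976 = 0.085011497 rad/s. Sum: 0.6445 + 0.085011497 = 0.7295115 rad/s. Result: 0.7295115 rad/s ≈ 0.7295 rad/s (4 s.f.). Final answer: 0.7295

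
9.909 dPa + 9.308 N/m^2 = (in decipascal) 103. Check: 1 dPa = 0.1 Pa, so 9.909 dPa = 9.909 * 0.1 = 0.9909 Pa. 9.308 N/m^2 = 9.308 Pa. Sum: 0.9909 + 9.308 = 10.2989 Pa. 1 decipascal = 0.1 Pa, so 10.2989 Pa = 10.2989 / 0.1 = 102.989 decipascal ≈ 103 decipascal (4 s.f.).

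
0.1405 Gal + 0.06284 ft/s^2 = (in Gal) 2.056. Check: 1 Gal = 0.01 m/s^2, so 0.1405 Gal = 0.1405 * 0.01 = 0.001405 m/s^2. 1 ft/s^2 = 0.3048 m/s^2, so 0.06284 ft/s^2 = 0.06284 * 0.3048 = 0.019153632 m/s^2. Sum: 0.001405 + 0.019153632 = 0.020558632 m/s^2. 1 Gal = 0.01 m/s^2, so 0.020558632 m/s^2 = 0.020558632 / 0.01 = 2.0558632 Gal ≈ 2.056 Gal (4 s.f.).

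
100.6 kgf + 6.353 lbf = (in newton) 1 kgf = 9.80665 N, so 100.6 kgf = 100.6 * 9.80665 = 986.54899 N. 1 lbf = 4.4482216 N, so 6.353 lbf = 6.353 * 4.4482216 = 28.259552 N. Sum: 986.54899 + 28.259552 = 1014.8085 N. 1014.8085 N = 1014.8085 newton ≈ 1015 newton (4 s.f.). Final answer: 1015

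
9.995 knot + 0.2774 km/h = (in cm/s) 521.9. Check: 1 knot = 0.51444444 m/s, so 9.995 knot = 9.995 * 0.51444444 = 5.1418722 m/s. 1 km/h = 0.27777778 m/s, so 0.2774 km/h = 0.2774 * 0.27777778 = 0.077055556 m/s. Sum: 5.1418722 + 0.077055556 = 5.2189278 m/s. 1 cm/s = 0.01 m/s, so 5.2189278 m/s = 5.2189278 / 0.01 = 521.89278 cm/s ≈ 521.9 cm/s (4 s.f.).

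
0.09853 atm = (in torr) 1 atm = 101325 Pa, so 0.09853 atm = 0.09853 * 101325 = 9983.5523 Pa. 1 torr = 133.32237 Pa, so 9983.5523 Pa = 9983.5523 / 133.32237 = 74.8828 torr ≈ 74.88 torr (4 s.f.). Final answer: 74.88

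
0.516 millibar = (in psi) 1 millibar = 100 Pa, so 0.516 millibar = 0.516 * 100 = 51.6 Pa. 1 psi = 6894.7573 Pa, so 51.6 Pa = 51.6 / 6894.7573 = 0.0074839473 psi ≈ 0.007484 psi (4 s.f.). Final answer: 0.007484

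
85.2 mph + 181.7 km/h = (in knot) 1 mph = 0.44704 m/s, so 85.2 mph = 85.2 * 0.44704 = 38.087808 m/s. 1 km/h = 0.27777778 m/s, so 181.7 km/h = 181.7 * 0.27777778 = 50.472222 m/s. Sum: 38.087808 + 50.472222 = 88.56003 m/s. 1 knot = 0.51444444 m/s, so 88.56003 m/s = 88.56003 / 0.51444444 = 172.14693 knot ≈ 172.1 knot (4 s.f.). Final answer: 172.1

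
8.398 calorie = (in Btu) 0.0333. Check: 1 calorie = 4.184 J, so 8.398 calorie = 8.398 * 4.184 = 35.137232 J. 1 Btu = 1055.0559 J, so 35.137232 J = 35.137232 / 1055.0559 = 0.03330367 Btu ≈ 0.0333 Btu (4 s.f.).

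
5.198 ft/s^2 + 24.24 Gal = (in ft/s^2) 5.993. Check: 1 ft/s^2 = 0.3048 m/s^2, so 5.198 ft/s^2 = 5.198 * 0.3048 = 1.5843504 m/s^2. 1 Gal = 0.01 m/s^2, so 24.24 Gal = 24.24 * 0.01 = 0.2424 m/s^2. Sum: 1.5843504 + 0.2424 = 1.8267504 m/s^2. 1 ft/s^2 = 0.3048 m/s^2, so 1.8267504 m/s^2 = 1.8267504 / 0.3048 = 5.9932756 ft/s^2 ≈ 5.993 ft/s^2 (4 s.f.).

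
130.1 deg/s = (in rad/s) 1 deg/s = 0.017453293 rad/s, so 130.1 deg/s = 130.1 * 0.017453293 = 2.2706734 rad/s. Result: 2.2706734 rad/s ≈ 2.271 rad/s (4 s.f.). Final answer: 2.271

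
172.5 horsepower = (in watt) 1 horsepower = 745.69987 W, so 172.5 horsepower = 172.5 * 745.69987 = 128633.23 W. 128633.23 W = 128633.23 watt ≈ 1.286e+05 watt (4 s.f.). Final answer: 1.286e+05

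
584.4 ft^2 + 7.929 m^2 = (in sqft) 1 ft^2 = 0.09290304 m^2, so 584.4 ft^2 = 584.4 * 0.09290304 = 54.292537 m^2. 7.929 m^2 is already in m^2. Sum: 54.292537 + 7.929 = 62.221537 m^2. 1 sqft = 0.09290304 m^2, so 62.221537 m^2 = 62.221537 / 0.09290304 = 669.74705 sqft ≈ 669.7 sqft (4 s.f.). Final answer: 669.7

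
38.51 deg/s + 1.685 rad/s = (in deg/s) 1 deg/s = 0.017453293 rad/s, so 38.51 deg/s = 38.51 * 0.017453293 = 0.67212629 rad/s. 1.685 rad/s is already in rad/s. Sum: 0.67212629 + 1.685 = 2.3571263 rad/s. 1 deg/s = 0.017453293 rad/s, so 2.3571263 rad/s = 2.3571263 / 0.017453293 = 135.05339 deg/s ≈ 135.1 deg/s (4 s.f.). Final answer: 135.1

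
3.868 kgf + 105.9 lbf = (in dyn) 1 kgf = 9.80665 N, so 3.868 kgf = 3.868 * 9.80665 = 37.932122 N. 1 lbf = 4.4482216 N, so 105.9 lbf = 105.9 * 4.4482216 = 471.06667 N. Sum: 37.932122 + 471.06667 = 508.99879 N. 1 dyn = 1e-05 N, so 508.99879 N = 508.99879 / 1e-05 = 50899879 dyn ≈ 5.09e+07 dyn (4 s.f.). Final answer: 5.09e+07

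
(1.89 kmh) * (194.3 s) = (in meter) 102. Check: 1 kmh = 0.27777778 m/s, so 1.89 kmh = 1.89 * 0.27777778 = 0.525 m/s. 194.3 s is already in s. Combine: 0.525 m/s * 194.3 s = 102.0075 m. 102.0075 m = 102.0075 meter ≈ 102 meter (4 s.f.).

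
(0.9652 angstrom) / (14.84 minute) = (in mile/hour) 2.425e-13. Check: 1 angstrom = 1e-10 m, so 0.9652 angstrom = 0.9652 * 1e-10 = 9.652e-11 m. 1 minute = 60 s, so 14.84 minute = 14.84 * 60 = 890.4 s. Combine: 9.652e-11 m / 890.4 s = 1.0840072e-13 m/s. 1 mile/hour = 0.44704 m/s, so 1.0840072e-13 m/s = 1.0840072e-13 / 0.44704 = 2.424855e-13 mile/hour ≈ 2.425e-13 mile/hour (4 s.f.).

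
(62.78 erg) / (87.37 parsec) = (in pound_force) 1 erg = 1e-07 J, so 62.78 erg = 62.78 * 1e-07 = 6.278e-06 J. 1 parsec = 3.0856776e+16 m, so 87.37 parsec = 87.37 * 3.0856776e+16 = 2.6959565e+18 m. Combine: 6.278e-06 J / 2.6959565e+18 m = 2.3286726e-24 N. 1 pound_force = 4.4482216 N, so 2.3286726e-24 N = 2.3286726e-24 / 4.4482216 = 5.2350642e-25 pound_force ≈ 5.235e-25 pound_force (4 s.f.). Final answer: 5.235e-25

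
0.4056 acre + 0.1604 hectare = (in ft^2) 1 acre = 4046.8564 m^2, so 0.4056 acre = 0.4056 * 4046.8564 = 1641.405 m^2. 1 hectare = 10000 m^2, so 0.1604 hectare = 0.1604 * 10000 = 1604 m^2. Sum: 1641.405 + 1604 = 3245.405 m^2. 1 ft^2 = 0.09290304 m^2, so 3245.405 m^2 = 3245.405 / 0.09290304 = 34933.248 ft^2 ≈ 3.493e+04 ft^2 (4 s.f.). Final answer: 3.493e+04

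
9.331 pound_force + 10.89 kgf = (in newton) 1 pound_force = 4.4482216 N, so 9.331 pound_force = 9.331 * 4.4482216 = 41.506356 N. 1 kgf = 9.80665 N, so 10.89 kgf = 10.89 * 9.80665 = 106.79442 N. Sum: 41.506356 + 106.79442 = 148.30077 N. 148.30077 N = 148.30077 newton ≈ 148.3 newton (4 s.f.). Final answer: 148.3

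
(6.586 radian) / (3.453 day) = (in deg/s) 6.586 radian = 6.586 rad. 1 day = 86400 s, so 3.453 day = 3.453 * 86400 = 298339.2 s. Combine: 6.586 rad / 298339.2 s = 2.2075544e-05 rad/s. 1 deg/s = 0.017453293 rad/s, so 2.2075544e-05 rad/s = 2.2075544e-05 / 0.017453293 = 0.0012648355 deg/s ≈ 0.001265 deg/s (4 s.f.). Final answer: 0.001265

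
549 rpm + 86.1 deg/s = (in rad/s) 58.99. Check: 1 rpm = 0.10471976 rad/s, so 549 rpm = 549 * 0.10471976 = 57.491146 rad/s. 1 deg/s = 0.017453293 rad/s, so 86.1 deg/s = 86.1 * 0.017453293 = 1.5027285 rad/s. Sum: 57.491146 + 1.5027285 = 58.993874 rad/s. Result: 58.993874 rad/s ≈ 58.99 rad/s (4 s.f.).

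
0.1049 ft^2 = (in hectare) 1 ft^2 = 0.09290304 m^2, so 0.1049 ft^2 = 0.1049 * 0.09290304 = 0.0097455289 m^2. 1 hectare = 10000 m^2, so 0.0097455289 m^2 = 0.0097455289 / 10000 = 9.7455289e-07 hectare ≈ 9.746e-07 hectare (4 s.f.). Final answer: 9.746e-07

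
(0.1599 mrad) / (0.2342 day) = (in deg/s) 4.528e-07. Check: 1 mrad = 0.001 rad, so 0.1599 mrad = 0.1599 * 0.001 = 0.0001599 rad. 1 day = 86400 s, so 0.2342 day = 0.2342 * 86400 = 20234.88 s. Combine: 0.0001599 rad / 20234.88 s = 7.9021966e-09 rad/s. 1 deg/s = 0.017453293 rad/s, so 7.9021966e-09 rad/s = 7.9021966e-09 / 0.017453293 = 4.5276251e-07 deg/s ≈ 4.528e-07 deg/s (4 s.f.).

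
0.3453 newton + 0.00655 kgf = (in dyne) 4.095e+04. Check: 0.3453 newton = 0.3453 N. 1 kgf = 9.80665 N, so 0.00655 kgf = 0.00655 * 9.80665 = 0.064233557 N. Sum: 0.3453 + 0.064233557 = 0.40953356 N. 1 dyne = 1e-05 N, so 0.40953356 N = 0.40953356 / 1e-05 = 40953.356 dyne ≈ 4.095e+04 dyne (4 s.f.).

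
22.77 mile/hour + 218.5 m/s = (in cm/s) 2.287e+04. Check: 1 mile/hour = 0.44704 m/s, so 22.77 mile/hour = 22.77 * 0.44704 = 10.179101 m/s. 218.5 m/s is already in m/s. Sum: 10.179101 + 218.5 = 228.6791 m/s. 1 cm/s = 0.01 m/s, so 228.6791 m/s = 228.6791 / 0.01 = 22867.91 cm/s ≈ 2.287e+04 cm/s (4 s.f.).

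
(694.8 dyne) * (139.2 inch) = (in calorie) 1 dyne = 1e-05 N, so 694.8 dyne = 694.8 * 1e-05 = 0.006948 N. 1 inch = 0.0254 m, so 139.2 inch = 139.2 * 0.0254 = 3.53568 m. Combine: 0.006948 N * 3.53568 m = 0.024565905 J. 1 calorie = 4.184 J, so 0.024565905 J = 0.024565905 / 4.184 = 0.0058713921 calorie ≈ 0.005871 calorie (4 s.f.). Final answer: 0.005871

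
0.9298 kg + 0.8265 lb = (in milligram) 1.305e+06. Check: 0.9298 kg is already in kg. 1 lb = 0.45359237 kg, so 0.8265 lb = 0.8265 * 0.45359237 = 0.37489409 kg. Sum: 0.9298 + 0.37489409 = 1.3046941 kg. 1 milligram = 1e-06 kg, so 1.3046941 kg = 1.3046941 / 1e-06 = 1304694.1 milligram ≈ 1.305e+06 milligram (4 s.f.).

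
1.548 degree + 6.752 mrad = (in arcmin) 1 degree = 0.017453293 rad, so 1.548 degree = 1.548 * 0.017453293 = 0.027017697 rad. 1 mrad = 0.001 rad, so 6.752 mrad = 6.752 * 0.001 = 0.006752 rad. Sum: 0.027017697 + 0.006752 = 0.033769697 rad. 1 arcmin = 0.00029088821 rad, so 0.033769697 rad = 0.033769697 / 0.00029088821 = 116.09167 arcmin ≈ 116.1 arcmin (4 s.f.). Final answer: 116.1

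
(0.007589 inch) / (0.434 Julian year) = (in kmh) 5.067e-11. Check: 1 inch = 0.0254 m, so 0.007589 inch = 0.007589 * 0.0254 = 0.0001927606 m. 1 Julian year = 31557600 s, so 0.434 Julian year = 0.434 * 31557600 = 13695998 s. Combine: 0.0001927606 m / 13695998 s = 1.4074228e-11 m/s. 1 kmh = 0.27777778 m/s, so 1.4074228e-11 m/s = 1.4074228e-11 / 0.27777778 = 5.066722e-11 kmh ≈ 5.067e-11 kmh (4 s.f.).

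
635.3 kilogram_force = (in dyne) 6.23e+08. Check: 1 kilogram_force = 9.80665 N, so 635.3 kilogram_force = 635.3 * 9.80665 = 6230.1647 N. 1 dyne = 1e-05 N, so 6230.1647 N = 6230.1647 / 1e-05 = 6.2301647e+08 dyne ≈ 6.23e+08 dyne (4 s.f.).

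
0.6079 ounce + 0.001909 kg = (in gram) 1 ounce = 0.028349523 kg, so 0.6079 ounce = 0.6079 * 0.028349523 = 0.017233675 kg. 0.001909 kg is already in kg. Sum: 0.017233675 + 0.001909 = 0.019142675 kg. 1 gram = 0.001 kg, so 0.019142675 kg = 0.019142675 / 0.001 = 19.142675 gram ≈ 19.14 gram (4 s.f.). Final answer: 19.14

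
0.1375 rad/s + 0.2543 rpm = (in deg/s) 9.404. Check: 0.1375 rad/s is already in rad/s. 1 rpm = 0.10471976 rad/s, so 0.2543 rpm = 0.2543 * 0.10471976 = 0.026630234 rad/s. Sum: 0.1375 + 0.026630234 = 0.16413023 rad/s. 1 deg/s = 0.017453293 rad/s, so 0.16413023 rad/s = 0.16413023 / 0.017453293 = 9.4039697 deg/s ≈ 9.404 deg/s (4 s.f.).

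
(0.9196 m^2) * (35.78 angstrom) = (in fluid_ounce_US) 0.0001113. Check: 0.9196 m^2 is already in m^2. 1 angstrom = 1e-10 m, so 35.78 angstrom = 35.78 * 1e-10 = 3.578e-09 m. Combine: 0.9196 m^2 * 3.578e-09 m = 3.2903288e-09 m^3. 1 fluid_ounce_US = 2.957353e-05 m^3, so 3.2903288e-09 m^3 = 3.2903288e-09 / 2.957353e-05 = 0.00011125925 fluid_ounce_US ≈ 0.0001113 fluid_ounce_US (4 s.f.).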